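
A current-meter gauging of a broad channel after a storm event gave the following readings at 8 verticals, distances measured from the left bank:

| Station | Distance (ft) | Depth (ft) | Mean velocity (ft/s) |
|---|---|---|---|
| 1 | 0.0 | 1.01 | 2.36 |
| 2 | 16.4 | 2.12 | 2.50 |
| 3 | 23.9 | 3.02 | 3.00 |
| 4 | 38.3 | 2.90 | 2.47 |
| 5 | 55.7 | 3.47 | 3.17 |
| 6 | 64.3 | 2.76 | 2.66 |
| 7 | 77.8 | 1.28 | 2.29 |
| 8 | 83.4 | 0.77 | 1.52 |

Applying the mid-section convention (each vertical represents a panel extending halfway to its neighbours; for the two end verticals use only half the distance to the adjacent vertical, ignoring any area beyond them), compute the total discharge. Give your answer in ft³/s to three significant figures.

551 ft³/s

w_1 = (16.4 − 0.0)/2 = 8.2 ft; q_1 = 2.36 × 1.01 × 8.2 = 19.55 ft³/s
w_2 = (23.9 − 0.0)/2 = 11.95 ft; q_2 = 2.50 × 2.12 × 11.95 = 63.34 ft³/s
w_3 = (38.3 − 16.4)/2 = 10.95 ft; q_3 = 3.00 × 3.02 × 10.95 = 99.21 ft³/s
w_4 = (55.7 − 23.9)/2 = 15.9 ft; q_4 = 2.47 × 2.90 × 15.9 = 113.9 ft³/s
w_5 = (64.3 − 38.3)/2 = 13 ft; q_5 = 3.17 × 3.47 × 13 = 143.0 ft³/s
w_6 = (77.8 − 55.7)/2 = 11.05 ft; q_6 = 2.66 × 2.76 × 11.05 = 81.12 ft³/s
w_7 = (83.4 − 64.3)/2 = 9.55 ft; q_7 = 2.29 × 1.28 × 9.55 = 27.99 ft³/s
w_8 = (83.4 − 77.8)/2 = 2.8 ft; q_8 = 1.52 × 0.77 × 2.8 = 3.277 ft³/s
Q = Σ qᵢ = 551.4 ft³/s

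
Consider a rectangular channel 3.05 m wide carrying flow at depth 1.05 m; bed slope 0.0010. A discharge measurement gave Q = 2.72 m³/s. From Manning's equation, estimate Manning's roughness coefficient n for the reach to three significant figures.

0.0271

A = b·y = 3.05 × 1.05 = 3.203 m²
P = b + 2y = 3.05 + 2×1.05 = 5.150 m
R = A/P = 3.203/5.150 = 0.6218 m
n = (1/Q)·A·R^(2/3)·S^(1/2) = (1/2.72) × 3.203 × 0.7285 × 0.03162 = 0.02713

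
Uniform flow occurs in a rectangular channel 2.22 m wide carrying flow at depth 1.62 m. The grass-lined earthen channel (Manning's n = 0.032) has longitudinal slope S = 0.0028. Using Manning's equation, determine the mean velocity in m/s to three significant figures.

1.25 m/s

A = b·y = 2.22 × 1.62 = 3.596 m²
P = b + 2y = 2.22 + 2×1.62 = 5.460 m
R = A/P = 3.596/5.460 = 0.6587 m
Q = (1/n)·A·R^(2/3)·S^(1/2) = (1/0.032) × 3.596 × 0.6587^(2/3) × 0.0028^(1/2) = 4.502 m³/s
V = Q/A = 4.502/3.596 = 1.252 m/s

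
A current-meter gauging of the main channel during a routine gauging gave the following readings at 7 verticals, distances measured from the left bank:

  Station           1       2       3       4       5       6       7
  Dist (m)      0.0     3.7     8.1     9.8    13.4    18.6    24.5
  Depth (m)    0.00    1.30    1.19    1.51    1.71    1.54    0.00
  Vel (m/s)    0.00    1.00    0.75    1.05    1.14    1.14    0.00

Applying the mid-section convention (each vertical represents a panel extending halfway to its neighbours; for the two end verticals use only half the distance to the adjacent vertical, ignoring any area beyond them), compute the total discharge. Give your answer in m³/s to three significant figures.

30.5 m³/s

w_2 = (8.1 − 0.0)/2 = 4.05 m; q_2 = 1.00 × 1.30 × 4.05 = 5.265 m³/s
w_3 = (9.8 − 3.7)/2 = 3.05 m; q_3 = 0.75 × 1.19 × 3.05 = 2.722 m³/s
w_4 = (13.4 − 8.1)/2 = 2.65 m; q_4 = 1.05 × 1.51 × 2.65 = 4.202 m³/s
w_5 = (18.6 − 9.8)/2 = 4.4 m; q_5 = 1.14 × 1.71 × 4.4 = 8.577 m³/s
w_6 = (24.5 − 13.4)/2 = 5.55 m; q_6 = 1.14 × 1.54 × 5.55 = 9.744 m³/s
Stations 1, 7 contribute zero (depth or velocity is 0).
Q = Σ qᵢ = 30.51 m³/s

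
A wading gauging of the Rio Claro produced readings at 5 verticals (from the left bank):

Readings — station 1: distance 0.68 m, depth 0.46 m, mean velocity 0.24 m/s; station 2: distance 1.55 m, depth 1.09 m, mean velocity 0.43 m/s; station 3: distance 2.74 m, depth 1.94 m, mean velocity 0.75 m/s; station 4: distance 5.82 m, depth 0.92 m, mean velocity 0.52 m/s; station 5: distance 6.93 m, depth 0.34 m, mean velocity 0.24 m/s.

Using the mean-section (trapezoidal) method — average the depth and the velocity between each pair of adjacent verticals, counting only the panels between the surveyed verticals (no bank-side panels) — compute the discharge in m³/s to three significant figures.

4.35 m³/s

Panel 1-2: Δb = 0.87 m, d̄ = (0.46+1.09)/2 = 0.775, v̄ = (0.24+0.43)/2 = 0.335 → q = 0.87×0.775×0.335 = 0.2259 m³/s
Panel 2-3: Δb = 1.19 m, d̄ = (1.09+1.94)/2 = 1.515, v̄ = (0.43+0.75)/2 = 0.59 → q = 1.19×1.515×0.59 = 1.064 m³/s
Panel 3-4: Δb = 3.08 m, d̄ = (1.94+0.92)/2 = 1.43, v̄ = (0.75+0.52)/2 = 0.635 → q = 3.08×1.43×0.635 = 2.797 m³/s
Panel 4-5: Δb = 1.11 m, d̄ = (0.92+0.34)/2 = 0.63, v̄ = (0.52+0.24)/2 = 0.38 → q = 1.11×0.63×0.38 = 0.2657 m³/s
Q = Σ q = 4.352 m³/s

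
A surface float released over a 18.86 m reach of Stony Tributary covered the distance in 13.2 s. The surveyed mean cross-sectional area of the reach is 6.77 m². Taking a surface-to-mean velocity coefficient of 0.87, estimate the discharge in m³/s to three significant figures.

v_surface = L / t̄ = 18.86 / 13.2 = 1.429 m/s
v_mean = 0.87 × 1.429 = 1.243 m/s
Q = A × v_mean = 6.77 × 1.243 = 8.415 m³/s

8.42 m³/s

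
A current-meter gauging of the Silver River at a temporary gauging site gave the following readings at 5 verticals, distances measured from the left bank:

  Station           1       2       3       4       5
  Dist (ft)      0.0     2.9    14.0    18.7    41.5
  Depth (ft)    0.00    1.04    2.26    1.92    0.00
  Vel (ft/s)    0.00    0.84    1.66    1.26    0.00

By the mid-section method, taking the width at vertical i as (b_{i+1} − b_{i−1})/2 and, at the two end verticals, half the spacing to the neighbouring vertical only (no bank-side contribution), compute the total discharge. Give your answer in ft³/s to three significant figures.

69.0 ft³/s

w_2 = (14.0 − 0.0)/2 = 7 ft; q_2 = 0.84 × 1.04 × 7 = 6.115 ft³/s
w_3 = (18.7 − 2.9)/2 = 7.9 ft; q_3 = 1.66 × 2.26 × 7.9 = 29.64 ft³/s
w_4 = (41.5 − 14.0)/2 = 13.75 ft; q_4 = 1.26 × 1.92 × 13.75 = 33.26 ft³/s
Stations 1, 5 contribute zero (depth or velocity is 0).
Q = Σ qᵢ = 69.02 ft³/s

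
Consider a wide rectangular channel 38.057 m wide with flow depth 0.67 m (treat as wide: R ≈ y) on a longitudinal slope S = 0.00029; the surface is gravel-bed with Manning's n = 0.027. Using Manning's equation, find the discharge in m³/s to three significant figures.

12.3 m³/s

A = b·y = 38.057 × 0.67 = 25.50 m²
Wide channel: R ≈ y = 0.67 m
Q = (1/n)·A·R^(2/3)·S^(1/2) = (1/0.027) × 25.50 × 0.6700^(2/3) × 0.00029^(1/2) = 12.31 m³/s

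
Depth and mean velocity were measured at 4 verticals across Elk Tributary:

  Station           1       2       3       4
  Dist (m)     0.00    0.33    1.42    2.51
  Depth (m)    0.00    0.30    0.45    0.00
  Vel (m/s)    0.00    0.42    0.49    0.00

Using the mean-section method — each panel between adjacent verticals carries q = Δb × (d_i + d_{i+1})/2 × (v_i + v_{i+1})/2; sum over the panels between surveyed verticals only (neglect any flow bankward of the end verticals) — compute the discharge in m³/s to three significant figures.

0.256 m³/s

Panel 1-2: Δb = 0.33 m, d̄ = (0.00+0.30)/2 = 0.15, v̄ = (0.00+0.42)/2 = 0.21 → q = 0.33×0.15×0.21 = 0.01040 m³/s
Panel 2-3: Δb = 1.09 m, d̄ = (0.30+0.45)/2 = 0.375, v̄ = (0.42+0.49)/2 = 0.455 → q = 1.09×0.375×0.455 = 0.1860 m³/s
Panel 3-4: Δb = 1.09 m, d̄ = (0.45+0.00)/2 = 0.225, v̄ = (0.49+0.00)/2 = 0.245 → q = 1.09×0.225×0.245 = 0.06009 m³/s
Q = Σ q = 0.2565 m³/s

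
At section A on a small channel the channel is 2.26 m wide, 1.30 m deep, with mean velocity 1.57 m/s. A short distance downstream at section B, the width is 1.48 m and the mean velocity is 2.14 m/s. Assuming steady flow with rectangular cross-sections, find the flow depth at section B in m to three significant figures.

1.46 m

Q = A₁V₁ = (2.26×1.30) × 1.57 = 4.613 m³/s
d₂ = Q/(b₂ V₂) = 4.613/(1.48×2.14) = 1.456 m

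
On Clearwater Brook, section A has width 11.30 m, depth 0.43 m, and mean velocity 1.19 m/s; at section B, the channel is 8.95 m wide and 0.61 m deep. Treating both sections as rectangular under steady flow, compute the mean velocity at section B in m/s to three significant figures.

1.06 m/s

Q = A₁V₁ = (11.30×0.43) × 1.19 = 5.782 m³/s
A₂ = 8.95 × 0.61 = 5.460 m²
V₂ = Q/A₂ = 5.782/5.460 = 1.059 m/s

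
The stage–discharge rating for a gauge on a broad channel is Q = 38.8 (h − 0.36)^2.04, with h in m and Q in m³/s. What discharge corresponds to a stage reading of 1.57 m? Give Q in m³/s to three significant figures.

57.2 m³/s

Q = 38.8 × (1.57 − 0.36)^2.04 = 38.8 × 1.21^2.04 = 57.24 m³/s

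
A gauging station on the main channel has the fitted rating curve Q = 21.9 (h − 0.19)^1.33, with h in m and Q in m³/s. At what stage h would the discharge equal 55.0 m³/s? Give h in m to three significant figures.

h − h₀ = (Q/C)^(1/b) = (55.0/21.9)^(1/1.33) = 1.998 m
h = 0.19 + 1.998 = 2.188 m

2.19 m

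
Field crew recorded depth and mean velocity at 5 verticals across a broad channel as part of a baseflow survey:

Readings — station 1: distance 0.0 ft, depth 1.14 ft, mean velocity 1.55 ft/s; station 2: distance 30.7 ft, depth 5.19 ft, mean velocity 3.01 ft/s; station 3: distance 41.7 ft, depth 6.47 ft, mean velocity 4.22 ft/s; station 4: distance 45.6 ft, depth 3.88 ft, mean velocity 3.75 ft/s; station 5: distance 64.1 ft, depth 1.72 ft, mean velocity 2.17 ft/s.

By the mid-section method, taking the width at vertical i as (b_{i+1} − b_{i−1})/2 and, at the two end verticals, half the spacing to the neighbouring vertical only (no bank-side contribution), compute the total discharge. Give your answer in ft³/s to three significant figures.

w_1 = (30.7 − 0.0)/2 = 15.35 ft; q_1 = 1.55 × 1.14 × 15.35 = 27.12 ft³/s
w_2 = (41.7 − 0.0)/2 = 20.85 ft; q_2 = 3.01 × 5.19 × 20.85 = 325.7 ft³/s
w_3 = (45.6 − 30.7)/2 = 7.45 ft; q_3 = 4.22 × 6.47 × 7.45 = 203.4 ft³/s
w_4 = (64.1 − 41.7)/2 = 11.2 ft; q_4 = 3.75 × 3.88 × 11.2 = 163.0 ft³/s
w_5 = (64.1 − 45.6)/2 = 9.25 ft; q_5 = 2.17 × 1.72 × 9.25 = 34.52 ft³/s
Q = Σ qᵢ = 753.7 ft³/s

754 ft³/s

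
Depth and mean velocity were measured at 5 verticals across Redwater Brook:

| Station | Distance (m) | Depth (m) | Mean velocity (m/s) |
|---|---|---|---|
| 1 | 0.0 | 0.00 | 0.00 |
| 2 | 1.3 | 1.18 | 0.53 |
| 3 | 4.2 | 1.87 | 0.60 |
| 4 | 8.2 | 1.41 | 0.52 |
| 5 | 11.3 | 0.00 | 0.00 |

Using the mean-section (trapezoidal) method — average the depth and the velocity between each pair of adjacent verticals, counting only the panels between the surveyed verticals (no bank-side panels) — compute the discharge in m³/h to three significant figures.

Panel 1-2: Δb = 1.3 m, d̄ = (0.00+1.18)/2 = 0.59, v̄ = (0.00+0.53)/2 = 0.265 → q = 1.3×0.59×0.265 = 0.2033 m³/s
Panel 2-3: Δb = 2.9 m, d̄ = (1.18+1.87)/2 = 1.525, v̄ = (0.53+0.60)/2 = 0.565 → q = 2.9×1.525×0.565 = 2.499 m³/s
Panel 3-4: Δb = 4 m, d̄ = (1.87+1.41)/2 = 1.64, v̄ = (0.60+0.52)/2 = 0.56 → q = 4×1.64×0.56 = 3.674 m³/s
Panel 4-5: Δb = 3.1 m, d̄ = (1.41+0.00)/2 = 0.705, v̄ = (0.52+0.00)/2 = 0.26 → q = 3.1×0.705×0.26 = 0.5682 m³/s
Q = Σ q = 6.944 m³/s
= 6.944 × 3600 = 25000 m³/h

25000 m³/h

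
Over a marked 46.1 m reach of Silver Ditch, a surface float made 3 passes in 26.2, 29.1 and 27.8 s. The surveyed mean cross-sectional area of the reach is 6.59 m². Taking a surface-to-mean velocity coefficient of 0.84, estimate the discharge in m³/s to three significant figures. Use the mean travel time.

9.21 m³/s

t̄ = (26.2 + 29.1 + 27.8) / 3 = 27.7 s
v_surface = L / t̄ = 46.1 / 27.7 = 1.664 m/s
v_mean = 0.84 × 1.664 = 1.398 m/s
Q = A × v_mean = 6.59 × 1.398 = 9.213 m³/s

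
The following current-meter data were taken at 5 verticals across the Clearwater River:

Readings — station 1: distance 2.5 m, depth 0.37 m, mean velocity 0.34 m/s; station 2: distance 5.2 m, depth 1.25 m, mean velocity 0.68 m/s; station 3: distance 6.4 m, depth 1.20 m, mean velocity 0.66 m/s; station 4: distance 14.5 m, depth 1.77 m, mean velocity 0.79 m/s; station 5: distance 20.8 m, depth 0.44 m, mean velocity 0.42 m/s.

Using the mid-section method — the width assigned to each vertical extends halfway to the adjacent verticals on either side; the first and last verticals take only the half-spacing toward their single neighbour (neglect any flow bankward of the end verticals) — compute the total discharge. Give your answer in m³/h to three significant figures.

w_1 = (5.2 − 2.5)/2 = 1.35 m; q_1 = 0.34 × 0.37 × 1.35 = 0.1698 m³/s
w_2 = (6.4 − 2.5)/2 = 1.95 m; q_2 = 0.68 × 1.25 × 1.95 = 1.658 m³/s
w_3 = (14.5 − 5.2)/2 = 4.65 m; q_3 = 0.66 × 1.20 × 4.65 = 3.683 m³/s
w_4 = (20.8 − 6.4)/2 = 7.2 m; q_4 = 0.79 × 1.77 × 7.2 = 10.07 m³/s
w_5 = (20.8 − 14.5)/2 = 3.15 m; q_5 = 0.42 × 0.44 × 3.15 = 0.5821 m³/s
Q = Σ qᵢ = 16.16 m³/s
= 16.16 × 3600 = 58180 m³/h

58200 m³/h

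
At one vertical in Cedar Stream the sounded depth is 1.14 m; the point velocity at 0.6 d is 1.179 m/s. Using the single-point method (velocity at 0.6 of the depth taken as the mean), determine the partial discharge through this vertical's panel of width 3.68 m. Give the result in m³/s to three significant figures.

4.95 m³/s

v̄ = v₀.₆ = 1.179 m/s
q = v̄ × d × w = 1.179 × 1.14 × 3.68 = 4.946 m³/s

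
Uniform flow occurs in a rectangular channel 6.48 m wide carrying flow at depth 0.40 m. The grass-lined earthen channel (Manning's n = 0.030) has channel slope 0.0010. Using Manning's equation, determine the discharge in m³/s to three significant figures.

1.37 m³/s

A = b·y = 6.48 × 0.40 = 2.592 m²
P = b + 2y = 6.48 + 2×0.40 = 7.280 m
R = A/P = 2.592/7.280 = 0.3560 m
Q = (1/n)·A·R^(2/3)·S^(1/2) = (1/0.030) × 2.592 × 0.3560^(2/3) × 0.0010^(1/2) = 1.373 m³/s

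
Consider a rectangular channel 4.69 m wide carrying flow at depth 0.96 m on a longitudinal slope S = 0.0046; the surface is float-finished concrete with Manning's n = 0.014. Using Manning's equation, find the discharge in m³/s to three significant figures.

A = b·y = 4.69 × 0.96 = 4.502 m²
P = b + 2y = 4.69 + 2×0.96 = 6.610 m
R = A/P = 4.502/6.610 = 0.6811 m
Q = (1/n)·A·R^(2/3)·S^(1/2) = (1/0.014) × 4.502 × 0.6811^(2/3) × 0.0046^(1/2) = 16.89 m³/s

16.9 m³/s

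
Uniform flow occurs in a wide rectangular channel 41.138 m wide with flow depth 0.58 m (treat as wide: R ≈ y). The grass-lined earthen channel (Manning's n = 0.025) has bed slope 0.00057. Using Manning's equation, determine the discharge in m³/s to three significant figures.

15.8 m³/s

A = b·y = 41.138 × 0.58 = 23.86 m²
Wide channel: R ≈ y = 0.58 m
Q = (1/n)·A·R^(2/3)·S^(1/2) = (1/0.025) × 23.86 × 0.5800^(2/3) × 0.00057^(1/2) = 15.85 m³/s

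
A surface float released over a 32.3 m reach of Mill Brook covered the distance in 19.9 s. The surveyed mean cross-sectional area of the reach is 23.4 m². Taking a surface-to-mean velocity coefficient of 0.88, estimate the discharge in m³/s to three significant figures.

33.4 m³/s

v_surface = L / t̄ = 32.3 / 19.9 = 1.623 m/s
v_mean = 0.88 × 1.623 = 1.428 m/s
Q = A × v_mean = 23.4 × 1.428 = 33.42 m³/s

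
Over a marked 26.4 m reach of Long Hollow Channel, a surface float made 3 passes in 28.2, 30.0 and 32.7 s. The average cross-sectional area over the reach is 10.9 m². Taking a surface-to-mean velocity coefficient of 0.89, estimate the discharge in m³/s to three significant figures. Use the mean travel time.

t̄ = (28.2 + 30.0 + 32.7) / 3 = 30.3 s
v_surface = L / t̄ = 26.4 / 30.3 = 0.8713 m/s
v_mean = 0.89 × 0.8713 = 0.7754 m/s
Q = A × v_mean = 10.9 × 0.7754 = 8.452 m³/s

8.45 m³/s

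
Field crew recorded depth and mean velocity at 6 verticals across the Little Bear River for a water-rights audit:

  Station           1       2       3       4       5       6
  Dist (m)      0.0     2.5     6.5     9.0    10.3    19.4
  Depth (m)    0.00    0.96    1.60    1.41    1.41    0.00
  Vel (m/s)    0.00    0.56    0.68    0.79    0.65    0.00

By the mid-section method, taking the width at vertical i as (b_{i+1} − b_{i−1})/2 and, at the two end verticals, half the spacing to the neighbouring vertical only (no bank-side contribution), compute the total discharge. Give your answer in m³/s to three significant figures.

12.2 m³/s

w_2 = (6.5 − 0.0)/2 = 3.25 m; q_2 = 0.56 × 0.96 × 3.25 = 1.747 m³/s
w_3 = (9.0 − 2.5)/2 = 3.25 m; q_3 = 0.68 × 1.60 × 3.25 = 3.536 m³/s
w_4 = (10.3 − 6.5)/2 = 1.9 m; q_4 = 0.79 × 1.41 × 1.9 = 2.116 m³/s
w_5 = (19.4 − 9.0)/2 = 5.2 m; q_5 = 0.65 × 1.41 × 5.2 = 4.766 m³/s
Stations 1, 6 contribute zero (depth or velocity is 0).
Q = Σ qᵢ = 12.17 m³/s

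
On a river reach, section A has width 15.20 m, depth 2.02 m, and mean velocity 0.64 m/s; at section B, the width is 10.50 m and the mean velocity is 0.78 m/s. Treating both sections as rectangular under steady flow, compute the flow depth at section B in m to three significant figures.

Q = A₁V₁ = (15.20×2.02) × 0.64 = 19.65 m³/s
d₂ = Q/(b₂ V₂) = 19.65/(10.50×0.78) = 2.399 m

2.40 m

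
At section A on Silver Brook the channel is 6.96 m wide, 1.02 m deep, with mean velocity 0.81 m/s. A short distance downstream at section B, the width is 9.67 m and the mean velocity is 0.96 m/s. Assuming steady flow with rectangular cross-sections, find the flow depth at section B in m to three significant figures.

Q = A₁V₁ = (6.96×1.02) × 0.81 = 5.750 m³/s
d₂ = Q/(b₂ V₂) = 5.750/(9.67×0.96) = 0.6194 m

0.619 m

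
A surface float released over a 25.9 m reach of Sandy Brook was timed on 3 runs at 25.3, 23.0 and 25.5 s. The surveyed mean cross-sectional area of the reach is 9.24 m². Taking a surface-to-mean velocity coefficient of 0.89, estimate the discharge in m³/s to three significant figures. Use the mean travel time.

8.66 m³/s

t̄ = (25.3 + 23.0 + 25.5) / 3 = 24.6 s
v_surface = L / t̄ = 25.9 / 24.6 = 1.053 m/s
v_mean = 0.89 × 1.053 = 0.9370 m/s
Q = A × v_mean = 9.24 × 0.9370 = 8.658 m³/s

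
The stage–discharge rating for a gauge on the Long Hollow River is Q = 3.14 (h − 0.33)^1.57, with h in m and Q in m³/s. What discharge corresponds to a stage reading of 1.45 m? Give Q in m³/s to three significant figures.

3.75 m³/s

Q = 3.14 × (1.45 − 0.33)^1.57 = 3.14 × 1.12^1.57 = 3.751 m³/s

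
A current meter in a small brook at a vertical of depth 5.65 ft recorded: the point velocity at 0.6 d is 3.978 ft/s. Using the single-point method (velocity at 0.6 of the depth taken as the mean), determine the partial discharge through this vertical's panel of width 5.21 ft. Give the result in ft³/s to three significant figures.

v̄ = v₀.₆ = 3.978 ft/s
q = v̄ × d × w = 3.978 × 5.65 × 5.21 = 117.1 ft³/s

117 ft³/s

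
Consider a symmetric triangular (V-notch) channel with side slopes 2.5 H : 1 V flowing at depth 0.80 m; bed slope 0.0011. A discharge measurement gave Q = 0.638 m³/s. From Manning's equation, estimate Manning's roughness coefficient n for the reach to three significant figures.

A = z·y² = 2.5×0.80² = 1.600 m²
P = 2y√(1+z²) = 2×0.80×√(1+2.5²) = 4.308 m
R = A/P = 1.600/4.308 = 0.3714 m
n = (1/Q)·A·R^(2/3)·S^(1/2) = (1/0.638) × 1.600 × 0.5167 × 0.03317 = 0.04298

0.0430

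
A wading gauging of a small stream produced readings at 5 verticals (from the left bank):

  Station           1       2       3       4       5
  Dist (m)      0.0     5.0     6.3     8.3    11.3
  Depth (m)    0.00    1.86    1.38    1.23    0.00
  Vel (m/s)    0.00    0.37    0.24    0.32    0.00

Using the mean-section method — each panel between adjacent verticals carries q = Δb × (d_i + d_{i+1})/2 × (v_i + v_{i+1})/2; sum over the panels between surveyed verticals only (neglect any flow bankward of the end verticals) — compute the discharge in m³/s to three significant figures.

2.53 m³/s

Panel 1-2: Δb = 5 m, d̄ = (0.00+1.86)/2 = 0.93, v̄ = (0.00+0.37)/2 = 0.185 → q = 5×0.93×0.185 = 0.8603 m³/s
Panel 2-3: Δb = 1.3 m, d̄ = (1.86+1.38)/2 = 1.62, v̄ = (0.37+0.24)/2 = 0.305 → q = 1.3×1.62×0.305 = 0.6423 m³/s
Panel 3-4: Δb = 2 m, d̄ = (1.38+1.23)/2 = 1.305, v̄ = (0.24+0.32)/2 = 0.28 → q = 2×1.305×0.28 = 0.7308 m³/s
Panel 4-5: Δb = 3 m, d̄ = (1.23+0.00)/2 = 0.615, v̄ = (0.32+0.00)/2 = 0.16 → q = 3×0.615×0.16 = 0.2952 m³/s
Q = Σ q = 2.529 m³/s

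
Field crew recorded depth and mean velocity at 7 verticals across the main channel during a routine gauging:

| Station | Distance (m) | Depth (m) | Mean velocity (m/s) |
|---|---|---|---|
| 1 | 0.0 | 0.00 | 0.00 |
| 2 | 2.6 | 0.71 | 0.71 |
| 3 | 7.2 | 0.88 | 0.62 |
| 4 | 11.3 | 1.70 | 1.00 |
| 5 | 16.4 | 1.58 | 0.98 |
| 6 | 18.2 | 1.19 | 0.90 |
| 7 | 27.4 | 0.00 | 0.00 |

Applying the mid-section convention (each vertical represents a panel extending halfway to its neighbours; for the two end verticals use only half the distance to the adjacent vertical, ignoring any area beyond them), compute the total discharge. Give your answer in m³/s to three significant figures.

w_2 = (7.2 − 0.0)/2 = 3.6 m; q_2 = 0.71 × 0.71 × 3.6 = 1.815 m³/s
w_3 = (11.3 − 2.6)/2 = 4.35 m; q_3 = 0.62 × 0.88 × 4.35 = 2.373 m³/s
w_4 = (16.4 − 7.2)/2 = 4.6 m; q_4 = 1.00 × 1.70 × 4.6 = 7.820 m³/s
w_5 = (18.2 − 11.3)/2 = 3.45 m; q_5 = 0.98 × 1.58 × 3.45 = 5.342 m³/s
w_6 = (27.4 − 16.4)/2 = 5.5 m; q_6 = 0.90 × 1.19 × 5.5 = 5.891 m³/s
Stations 1, 7 contribute zero (depth or velocity is 0).
Q = Σ qᵢ = 23.24 m³/s

23.2 m³/s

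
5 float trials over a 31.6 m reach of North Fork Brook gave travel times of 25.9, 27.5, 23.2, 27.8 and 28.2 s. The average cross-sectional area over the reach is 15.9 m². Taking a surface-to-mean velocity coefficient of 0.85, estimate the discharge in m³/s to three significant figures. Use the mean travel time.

16.1 m³/s

t̄ = (25.9 + 27.5 + 23.2 + 27.8 + 28.2) / 5 = 26.52 s
v_surface = L / t̄ = 31.6 / 26.52 = 1.192 m/s
v_mean = 0.85 × 1.192 = 1.013 m/s
Q = A × v_mean = 15.9 × 1.013 = 16.10 m³/s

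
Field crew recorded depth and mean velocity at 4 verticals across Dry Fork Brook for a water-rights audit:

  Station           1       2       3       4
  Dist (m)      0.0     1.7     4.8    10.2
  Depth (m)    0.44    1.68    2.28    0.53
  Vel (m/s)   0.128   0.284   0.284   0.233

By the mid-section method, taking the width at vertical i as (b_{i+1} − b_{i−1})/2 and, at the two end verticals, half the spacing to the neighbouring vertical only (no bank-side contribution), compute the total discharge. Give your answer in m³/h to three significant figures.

w_1 = (1.7 − 0.0)/2 = 0.85 m; q_1 = 0.128 × 0.44 × 0.85 = 0.04787 m³/s
w_2 = (4.8 − 0.0)/2 = 2.4 m; q_2 = 0.284 × 1.68 × 2.4 = 1.145 m³/s
w_3 = (10.2 − 1.7)/2 = 4.25 m; q_3 = 0.284 × 2.28 × 4.25 = 2.752 m³/s
w_4 = (10.2 − 4.8)/2 = 2.7 m; q_4 = 0.233 × 0.53 × 2.7 = 0.3334 m³/s
Q = Σ qᵢ = 4.278 m³/s
= 4.278 × 3600 = 15400 m³/h

15400 m³/h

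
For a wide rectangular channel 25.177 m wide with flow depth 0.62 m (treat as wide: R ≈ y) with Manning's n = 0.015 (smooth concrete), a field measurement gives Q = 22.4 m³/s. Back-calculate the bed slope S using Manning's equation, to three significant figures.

A = b·y = 25.177 × 0.62 = 15.61 m²
Wide channel: R ≈ y = 0.62 m
S = (Q·n / (1·A·R^(2/3)))² = (22.4×0.015 / (1×15.61×0.7271))² = 0.0008764

0.000876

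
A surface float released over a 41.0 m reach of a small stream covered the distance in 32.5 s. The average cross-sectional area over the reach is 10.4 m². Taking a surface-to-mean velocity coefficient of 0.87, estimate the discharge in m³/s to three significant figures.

v_surface = L / t̄ = 41.0 / 32.5 = 1.262 m/s
v_mean = 0.87 × 1.262 = 1.098 m/s
Q = A × v_mean = 10.4 × 1.098 = 11.41 m³/s

11.4 m³/s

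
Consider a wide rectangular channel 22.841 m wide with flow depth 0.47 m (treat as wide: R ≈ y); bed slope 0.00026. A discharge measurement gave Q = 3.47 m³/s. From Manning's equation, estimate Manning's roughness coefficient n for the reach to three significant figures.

A = b·y = 22.841 × 0.47 = 10.74 m²
Wide channel: R ≈ y = 0.47 m
n = (1/Q)·A·R^(2/3)·S^(1/2) = (1/3.47) × 10.74 × 0.6045 × 0.01612 = 0.03016

0.0302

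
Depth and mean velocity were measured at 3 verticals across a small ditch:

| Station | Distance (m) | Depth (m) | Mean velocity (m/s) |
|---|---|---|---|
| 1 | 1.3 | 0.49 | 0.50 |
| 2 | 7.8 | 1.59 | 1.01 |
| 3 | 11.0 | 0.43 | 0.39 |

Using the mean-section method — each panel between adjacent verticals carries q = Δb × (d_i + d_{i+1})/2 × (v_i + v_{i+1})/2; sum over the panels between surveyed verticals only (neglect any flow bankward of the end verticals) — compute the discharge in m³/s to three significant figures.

Panel 1-2: Δb = 6.5 m, d̄ = (0.49+1.59)/2 = 1.04, v̄ = (0.50+1.01)/2 = 0.755 → q = 6.5×1.04×0.755 = 5.104 m³/s
Panel 2-3: Δb = 3.2 m, d̄ = (1.59+0.43)/2 = 1.01, v̄ = (1.01+0.39)/2 = 0.7 → q = 3.2×1.01×0.7 = 2.262 m³/s
Q = Σ q = 7.366 m³/s

7.37 m³/s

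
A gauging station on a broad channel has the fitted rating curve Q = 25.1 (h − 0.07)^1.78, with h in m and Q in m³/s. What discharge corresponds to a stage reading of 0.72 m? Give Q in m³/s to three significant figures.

Q = 25.1 × (0.72 − 0.07)^1.78 = 25.1 × 0.65^1.78 = 11.66 m³/s

11.7 m³/s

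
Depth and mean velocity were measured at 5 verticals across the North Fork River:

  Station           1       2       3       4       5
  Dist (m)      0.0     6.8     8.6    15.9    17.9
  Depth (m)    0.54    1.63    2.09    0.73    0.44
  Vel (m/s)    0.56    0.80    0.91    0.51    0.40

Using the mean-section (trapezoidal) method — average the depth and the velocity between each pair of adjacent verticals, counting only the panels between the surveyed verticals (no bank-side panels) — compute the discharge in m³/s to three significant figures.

Panel 1-2: Δb = 6.8 m, d̄ = (0.54+1.63)/2 = 1.085, v̄ = (0.56+0.80)/2 = 0.68 → q = 6.8×1.085×0.68 = 5.017 m³/s
Panel 2-3: Δb = 1.8 m, d̄ = (1.63+2.09)/2 = 1.86, v̄ = (0.80+0.91)/2 = 0.855 → q = 1.8×1.86×0.855 = 2.863 m³/s
Panel 3-4: Δb = 7.3 m, d̄ = (2.09+0.73)/2 = 1.41, v̄ = (0.91+0.51)/2 = 0.71 → q = 7.3×1.41×0.71 = 7.308 m³/s
Panel 4-5: Δb = 2 m, d̄ = (0.73+0.44)/2 = 0.585, v̄ = (0.51+0.40)/2 = 0.455 → q = 2×0.585×0.455 = 0.5324 m³/s
Q = Σ q = 15.72 m³/s

15.7 m³/s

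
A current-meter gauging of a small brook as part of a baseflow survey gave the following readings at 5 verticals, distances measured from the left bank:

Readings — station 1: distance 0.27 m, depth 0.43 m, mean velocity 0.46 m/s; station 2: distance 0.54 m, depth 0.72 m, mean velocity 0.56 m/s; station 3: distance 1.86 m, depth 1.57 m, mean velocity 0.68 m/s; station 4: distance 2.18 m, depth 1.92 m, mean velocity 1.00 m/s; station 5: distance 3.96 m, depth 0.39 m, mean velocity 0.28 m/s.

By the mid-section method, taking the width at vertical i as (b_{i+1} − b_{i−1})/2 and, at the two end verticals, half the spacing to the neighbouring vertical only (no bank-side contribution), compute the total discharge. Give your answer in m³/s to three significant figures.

3.34 m³/s

w_1 = (0.54 − 0.27)/2 = 0.135 m; q_1 = 0.46 × 0.43 × 0.135 = 0.02670 m³/s
w_2 = (1.86 − 0.27)/2 = 0.795 m; q_2 = 0.56 × 0.72 × 0.795 = 0.3205 m³/s
w_3 = (2.18 − 0.54)/2 = 0.82 m; q_3 = 0.68 × 1.57 × 0.82 = 0.8754 m³/s
w_4 = (3.96 − 1.86)/2 = 1.05 m; q_4 = 1.00 × 1.92 × 1.05 = 2.016 m³/s
w_5 = (3.96 − 2.18)/2 = 0.89 m; q_5 = 0.28 × 0.39 × 0.89 = 0.09719 m³/s
Q = Σ qᵢ = 3.336 m³/s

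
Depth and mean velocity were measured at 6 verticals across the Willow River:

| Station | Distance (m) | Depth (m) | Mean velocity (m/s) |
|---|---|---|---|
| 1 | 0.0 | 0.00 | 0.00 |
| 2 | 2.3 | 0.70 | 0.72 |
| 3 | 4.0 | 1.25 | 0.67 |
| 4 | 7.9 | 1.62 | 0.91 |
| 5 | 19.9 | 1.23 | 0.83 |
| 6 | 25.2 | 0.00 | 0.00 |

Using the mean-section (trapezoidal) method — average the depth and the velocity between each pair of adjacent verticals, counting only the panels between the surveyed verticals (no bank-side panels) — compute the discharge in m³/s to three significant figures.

Panel 1-2: Δb = 2.3 m, d̄ = (0.00+0.70)/2 = 0.35, v̄ = (0.00+0.72)/2 = 0.36 → q = 2.3×0.35×0.36 = 0.2898 m³/s
Panel 2-3: Δb = 1.7 m, d̄ = (0.70+1.25)/2 = 0.975, v̄ = (0.72+0.67)/2 = 0.695 → q = 1.7×0.975×0.695 = 1.152 m³/s
Panel 3-4: Δb = 3.9 m, d̄ = (1.25+1.62)/2 = 1.435, v̄ = (0.67+0.91)/2 = 0.79 → q = 3.9×1.435×0.79 = 4.421 m³/s
Panel 4-5: Δb = 12 m, d̄ = (1.62+1.23)/2 = 1.425, v̄ = (0.91+0.83)/2 = 0.87 → q = 12×1.425×0.87 = 14.88 m³/s
Panel 5-6: Δb = 5.3 m, d̄ = (1.23+0.00)/2 = 0.615, v̄ = (0.83+0.00)/2 = 0.415 → q = 5.3×0.615×0.415 = 1.353 m³/s
Q = Σ q = 22.09 m³/s

22.1 m³/s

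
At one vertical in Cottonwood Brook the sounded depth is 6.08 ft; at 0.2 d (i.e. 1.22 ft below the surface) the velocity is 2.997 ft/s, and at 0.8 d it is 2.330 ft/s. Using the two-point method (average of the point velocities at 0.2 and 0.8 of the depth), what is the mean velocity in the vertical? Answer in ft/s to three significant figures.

2.66 ft/s

v̄ = (2.997 + 2.330) / 2 = 2.664 ft/s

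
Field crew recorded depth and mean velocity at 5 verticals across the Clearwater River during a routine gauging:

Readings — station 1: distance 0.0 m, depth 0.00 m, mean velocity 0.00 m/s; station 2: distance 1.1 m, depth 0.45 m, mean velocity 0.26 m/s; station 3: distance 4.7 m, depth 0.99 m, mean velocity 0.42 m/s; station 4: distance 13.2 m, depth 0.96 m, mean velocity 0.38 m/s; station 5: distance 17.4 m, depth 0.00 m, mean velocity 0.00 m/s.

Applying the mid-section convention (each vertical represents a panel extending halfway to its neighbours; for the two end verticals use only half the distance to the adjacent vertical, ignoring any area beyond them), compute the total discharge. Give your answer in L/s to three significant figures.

w_2 = (4.7 − 0.0)/2 = 2.35 m; q_2 = 0.26 × 0.45 × 2.35 = 0.2750 m³/s
w_3 = (13.2 − 1.1)/2 = 6.05 m; q_3 = 0.42 × 0.99 × 6.05 = 2.516 m³/s
w_4 = (17.4 − 4.7)/2 = 6.35 m; q_4 = 0.38 × 0.96 × 6.35 = 2.316 m³/s
Stations 1, 5 contribute zero (depth or velocity is 0).
Q = Σ qᵢ = 5.107 m³/s
= 5.107 × 1000 = 5107 L/s

5110 L/s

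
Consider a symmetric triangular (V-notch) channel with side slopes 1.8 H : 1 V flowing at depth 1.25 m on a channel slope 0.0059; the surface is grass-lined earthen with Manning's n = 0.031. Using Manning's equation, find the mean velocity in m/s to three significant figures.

A = z·y² = 1.8×1.25² = 2.813 m²
P = 2y√(1+z²) = 2×1.25×√(1+1.8²) = 5.148 m
R = A/P = 2.813/5.148 = 0.5463 m
Q = (1/n)·A·R^(2/3)·S^(1/2) = (1/0.031) × 2.813 × 0.5463^(2/3) × 0.0059^(1/2) = 4.657 m³/s
V = Q/A = 4.657/2.813 = 1.656 m/s

1.66 m/s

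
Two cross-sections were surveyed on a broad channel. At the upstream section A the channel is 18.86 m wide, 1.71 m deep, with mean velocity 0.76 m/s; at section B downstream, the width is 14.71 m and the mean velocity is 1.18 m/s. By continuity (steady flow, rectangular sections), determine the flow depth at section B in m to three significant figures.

Q = A₁V₁ = (18.86×1.71) × 0.76 = 24.51 m³/s
d₂ = Q/(b₂ V₂) = 24.51/(14.71×1.18) = 1.412 m

1.41 m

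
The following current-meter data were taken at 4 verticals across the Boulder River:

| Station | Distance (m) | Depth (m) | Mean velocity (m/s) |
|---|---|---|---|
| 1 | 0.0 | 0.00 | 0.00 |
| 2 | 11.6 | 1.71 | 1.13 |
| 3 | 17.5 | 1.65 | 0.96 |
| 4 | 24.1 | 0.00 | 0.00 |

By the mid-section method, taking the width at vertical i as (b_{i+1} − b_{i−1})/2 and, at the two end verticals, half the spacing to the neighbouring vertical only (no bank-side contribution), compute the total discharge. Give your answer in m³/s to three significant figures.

w_2 = (17.5 − 0.0)/2 = 8.75 m; q_2 = 1.13 × 1.71 × 8.75 = 16.91 m³/s
w_3 = (24.1 − 11.6)/2 = 6.25 m; q_3 = 0.96 × 1.65 × 6.25 = 9.900 m³/s
Stations 1, 4 contribute zero (depth or velocity is 0).
Q = Σ qᵢ = 26.81 m³/s

26.8 m³/s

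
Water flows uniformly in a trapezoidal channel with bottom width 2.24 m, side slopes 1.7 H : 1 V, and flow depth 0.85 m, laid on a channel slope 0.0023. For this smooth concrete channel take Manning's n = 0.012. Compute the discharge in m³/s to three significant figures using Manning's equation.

8.51 m³/s

A = (b + z·y)·y = (2.24 + 1.7×0.85)×0.85 = 3.132 m²
P = b + 2y√(1+z²) = 2.24 + 2×0.85×√(1+1.7²) = 5.593 m
R = A/P = 3.132/5.593 = 0.5600 m
Q = (1/n)·A·R^(2/3)·S^(1/2) = (1/0.012) × 3.132 × 0.5600^(2/3) × 0.0023^(1/2) = 8.505 m³/s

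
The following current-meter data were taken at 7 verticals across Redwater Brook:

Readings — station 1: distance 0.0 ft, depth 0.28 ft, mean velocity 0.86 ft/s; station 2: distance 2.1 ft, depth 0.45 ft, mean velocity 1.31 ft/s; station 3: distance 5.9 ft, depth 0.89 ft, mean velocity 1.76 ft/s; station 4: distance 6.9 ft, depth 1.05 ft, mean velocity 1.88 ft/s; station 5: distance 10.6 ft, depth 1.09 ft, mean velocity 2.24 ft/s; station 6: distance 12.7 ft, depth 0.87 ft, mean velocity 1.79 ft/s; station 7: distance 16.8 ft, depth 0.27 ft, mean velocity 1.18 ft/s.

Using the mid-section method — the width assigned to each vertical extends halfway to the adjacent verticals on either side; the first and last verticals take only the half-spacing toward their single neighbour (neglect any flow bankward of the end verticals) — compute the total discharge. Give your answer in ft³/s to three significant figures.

23.0 ft³/s

w_1 = (2.1 − 0.0)/2 = 1.05 ft; q_1 = 0.86 × 0.28 × 1.05 = 0.2528 ft³/s
w_2 = (5.9 − 0.0)/2 = 2.95 ft; q_2 = 1.31 × 0.45 × 2.95 = 1.739 ft³/s
w_3 = (6.9 − 2.1)/2 = 2.4 ft; q_3 = 1.76 × 0.89 × 2.4 = 3.759 ft³/s
w_4 = (10.6 − 5.9)/2 = 2.35 ft; q_4 = 1.88 × 1.05 × 2.35 = 4.639 ft³/s
w_5 = (12.7 − 6.9)/2 = 2.9 ft; q_5 = 2.24 × 1.09 × 2.9 = 7.081 ft³/s
w_6 = (16.8 − 10.6)/2 = 3.1 ft; q_6 = 1.79 × 0.87 × 3.1 = 4.828 ft³/s
w_7 = (16.8 − 12.7)/2 = 2.05 ft; q_7 = 1.18 × 0.27 × 2.05 = 0.6531 ft³/s
Q = Σ qᵢ = 22.95 ft³/s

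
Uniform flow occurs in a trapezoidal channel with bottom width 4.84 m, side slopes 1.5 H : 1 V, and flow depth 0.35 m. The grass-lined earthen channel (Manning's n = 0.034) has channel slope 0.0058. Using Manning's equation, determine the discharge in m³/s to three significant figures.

A = (b + z·y)·y = (4.84 + 1.5×0.35)×0.35 = 1.878 m²
P = b + 2y√(1+z²) = 4.84 + 2×0.35×√(1+1.5²) = 6.102 m
R = A/P = 1.878/6.102 = 0.3077 m
Q = (1/n)·A·R^(2/3)·S^(1/2) = (1/0.034) × 1.878 × 0.3077^(2/3) × 0.0058^(1/2) = 1.917 m³/s

1.92 m³/s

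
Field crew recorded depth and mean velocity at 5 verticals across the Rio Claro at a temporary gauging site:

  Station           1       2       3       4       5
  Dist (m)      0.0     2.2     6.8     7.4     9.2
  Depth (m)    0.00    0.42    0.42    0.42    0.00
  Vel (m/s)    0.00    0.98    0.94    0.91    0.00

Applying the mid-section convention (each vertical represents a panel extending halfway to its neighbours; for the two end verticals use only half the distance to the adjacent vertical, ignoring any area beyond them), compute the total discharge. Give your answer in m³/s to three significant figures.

2.88 m³/s

w_2 = (6.8 − 0.0)/2 = 3.4 m; q_2 = 0.98 × 0.42 × 3.4 = 1.399 m³/s
w_3 = (7.4 − 2.2)/2 = 2.6 m; q_3 = 0.94 × 0.42 × 2.6 = 1.026 m³/s
w_4 = (9.2 − 6.8)/2 = 1.2 m; q_4 = 0.91 × 0.42 × 1.2 = 0.4586 m³/s
Stations 1, 5 contribute zero (depth or velocity is 0).
Q = Σ qᵢ = 2.885 m³/s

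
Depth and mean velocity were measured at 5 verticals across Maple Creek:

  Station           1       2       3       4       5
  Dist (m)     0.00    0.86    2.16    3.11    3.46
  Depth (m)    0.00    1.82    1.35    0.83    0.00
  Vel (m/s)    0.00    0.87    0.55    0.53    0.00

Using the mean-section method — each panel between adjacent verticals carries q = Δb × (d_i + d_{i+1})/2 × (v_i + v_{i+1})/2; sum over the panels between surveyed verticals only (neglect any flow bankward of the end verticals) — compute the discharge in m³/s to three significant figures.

Panel 1-2: Δb = 0.86 m, d̄ = (0.00+1.82)/2 = 0.91, v̄ = (0.00+0.87)/2 = 0.435 → q = 0.86×0.91×0.435 = 0.3404 m³/s
Panel 2-3: Δb = 1.3 m, d̄ = (1.82+1.35)/2 = 1.585, v̄ = (0.87+0.55)/2 = 0.71 → q = 1.3×1.585×0.71 = 1.463 m³/s
Panel 3-4: Δb = 0.95 m, d̄ = (1.35+0.83)/2 = 1.09, v̄ = (0.55+0.53)/2 = 0.54 → q = 0.95×1.09×0.54 = 0.5592 m³/s
Panel 4-5: Δb = 0.35 m, d̄ = (0.83+0.00)/2 = 0.415, v̄ = (0.53+0.00)/2 = 0.265 → q = 0.35×0.415×0.265 = 0.03849 m³/s
Q = Σ q = 2.401 m³/s

2.40 m³/s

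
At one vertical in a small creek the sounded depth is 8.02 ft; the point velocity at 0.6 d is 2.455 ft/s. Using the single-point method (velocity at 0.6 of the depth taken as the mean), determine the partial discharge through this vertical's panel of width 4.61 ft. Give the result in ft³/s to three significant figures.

v̄ = v₀.₆ = 2.455 ft/s
q = v̄ × d × w = 2.455 × 8.02 × 4.61 = 90.77 ft³/s

90.8 ft³/s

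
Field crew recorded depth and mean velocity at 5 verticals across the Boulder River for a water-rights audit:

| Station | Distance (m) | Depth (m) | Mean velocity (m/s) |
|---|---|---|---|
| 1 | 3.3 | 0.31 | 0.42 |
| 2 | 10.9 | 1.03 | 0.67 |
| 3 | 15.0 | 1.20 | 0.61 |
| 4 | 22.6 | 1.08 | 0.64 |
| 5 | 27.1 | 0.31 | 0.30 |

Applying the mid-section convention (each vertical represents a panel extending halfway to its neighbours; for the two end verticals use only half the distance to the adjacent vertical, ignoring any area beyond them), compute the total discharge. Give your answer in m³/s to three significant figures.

13.2 m³/s

w_1 = (10.9 − 3.3)/2 = 3.8 m; q_1 = 0.42 × 0.31 × 3.8 = 0.4948 m³/s
w_2 = (15.0 − 3.3)/2 = 5.85 m; q_2 = 0.67 × 1.03 × 5.85 = 4.037 m³/s
w_3 = (22.6 − 10.9)/2 = 5.85 m; q_3 = 0.61 × 1.20 × 5.85 = 4.282 m³/s
w_4 = (27.1 − 15.0)/2 = 6.05 m; q_4 = 0.64 × 1.08 × 6.05 = 4.182 m³/s
w_5 = (27.1 − 22.6)/2 = 2.25 m; q_5 = 0.30 × 0.31 × 2.25 = 0.2093 m³/s
Q = Σ qᵢ = 13.21 m³/s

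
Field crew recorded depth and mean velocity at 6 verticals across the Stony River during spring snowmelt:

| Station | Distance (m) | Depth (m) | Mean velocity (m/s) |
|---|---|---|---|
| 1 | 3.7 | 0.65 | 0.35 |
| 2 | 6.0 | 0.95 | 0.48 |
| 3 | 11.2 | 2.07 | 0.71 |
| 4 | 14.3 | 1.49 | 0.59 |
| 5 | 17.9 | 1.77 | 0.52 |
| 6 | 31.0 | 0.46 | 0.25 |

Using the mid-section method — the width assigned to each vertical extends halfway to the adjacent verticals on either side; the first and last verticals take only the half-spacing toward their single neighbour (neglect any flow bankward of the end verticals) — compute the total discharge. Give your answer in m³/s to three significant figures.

19.5 m³/s

w_1 = (6.0 − 3.7)/2 = 1.15 m; q_1 = 0.35 × 0.65 × 1.15 = 0.2616 m³/s
w_2 = (11.2 − 3.7)/2 = 3.75 m; q_2 = 0.48 × 0.95 × 3.75 = 1.710 m³/s
w_3 = (14.3 − 6.0)/2 = 4.15 m; q_3 = 0.71 × 2.07 × 4.15 = 6.099 m³/s
w_4 = (17.9 − 11.2)/2 = 3.35 m; q_4 = 0.59 × 1.49 × 3.35 = 2.945 m³/s
w_5 = (31.0 − 14.3)/2 = 8.35 m; q_5 = 0.52 × 1.77 × 8.35 = 7.685 m³/s
w_6 = (31.0 − 17.9)/2 = 6.55 m; q_6 = 0.25 × 0.46 × 6.55 = 0.7533 m³/s
Q = Σ qᵢ = 19.45 m³/s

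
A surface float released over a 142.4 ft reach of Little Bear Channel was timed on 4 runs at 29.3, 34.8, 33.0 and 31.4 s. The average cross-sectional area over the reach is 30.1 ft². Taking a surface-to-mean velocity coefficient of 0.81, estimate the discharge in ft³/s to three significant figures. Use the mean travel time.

108 ft³/s

t̄ = (29.3 + 34.8 + 33.0 + 31.4) / 4 = 32.125 s
v_surface = L / t̄ = 142.4 / 32.125 = 4.433 ft/s
v_mean = 0.81 × 4.433 = 3.590 ft/s
Q = A × v_mean = 30.1 × 3.590 = 108.1 ft³/s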